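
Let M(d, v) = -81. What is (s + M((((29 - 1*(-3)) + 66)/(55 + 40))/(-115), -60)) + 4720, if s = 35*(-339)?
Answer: -7226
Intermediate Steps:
s = -11865
(s + M((((29 - 1*(-3)) + 66)/(55 + 40))/(-115), -60)) + 4720 = (-11865 - 81) + 4720 = -11946 + 4720 = -7226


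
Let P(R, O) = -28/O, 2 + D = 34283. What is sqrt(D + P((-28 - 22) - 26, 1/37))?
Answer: sqrt(33245) ≈ 182.33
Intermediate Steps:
D = 34281 (D = -2 + 34283 = 34281)
sqrt(D + P((-28 - 22) - 26, 1/37)) = sqrt(34281 - 28/(1/37)) = sqrt(34281 - 28/1/37) = sqrt(34281 - 28*37) = sqrt(34281 - 1036) = sqrt(33245)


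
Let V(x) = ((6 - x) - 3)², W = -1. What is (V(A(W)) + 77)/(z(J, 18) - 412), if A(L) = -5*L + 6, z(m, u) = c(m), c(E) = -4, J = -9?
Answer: -141/416 ≈ -0.33894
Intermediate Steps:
z(m, u) = -4
A(L) = 6 - 5*L
V(x) = (3 - x)²
(V(A(W)) + 77)/(z(J, 18) - 412) = ((-3 + (6 - 5*(-1)))² + 77)/(-4 - 412) = ((-3 + (6 + 5))² + 77)/(-416) = ((-3 + 11)² + 77)*(-1/416) = (8² + 77)*(-1/416) = (64 + 77)*(-1/416) = 141*(-1/416) = -141/416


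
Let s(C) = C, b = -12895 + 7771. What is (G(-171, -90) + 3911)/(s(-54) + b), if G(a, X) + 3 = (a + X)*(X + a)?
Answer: -72029/5178 ≈ -13.911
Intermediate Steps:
b = -5124
G(a, X) = -3 + (X + a)² (G(a, X) = -3 + (a + X)*(X + a) = -3 + (X + a)*(X + a) = -3 + (X + a)²)
(G(-171, -90) + 3911)/(s(-54) + b) = ((-3 + (-90 - 171)²) + 3911)/(-54 - 5124) = ((-3 + (-261)²) + 3911)/(-5178) = ((-3 + 68121) + 3911)*(-1/5178) = (68118 + 3911)*(-1/5178) = 72029*(-1/5178) = -72029/5178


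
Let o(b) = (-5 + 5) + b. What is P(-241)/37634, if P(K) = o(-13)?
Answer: -13/37634 ≈ -0.00034543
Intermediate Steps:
o(b) = b (o(b) = 0 + b = b)
P(K) = -13
P(-241)/37634 = -13/37634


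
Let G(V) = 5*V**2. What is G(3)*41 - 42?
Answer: 1803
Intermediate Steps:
G(3)*41 - 42 = (5*3**2)*41 - 42 = (5*9)*41 - 42 = 45*41 - 42 = 1845 - 42 = 1803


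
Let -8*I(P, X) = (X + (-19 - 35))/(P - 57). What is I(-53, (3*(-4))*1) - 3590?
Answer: -143603/40 ≈ -3590.1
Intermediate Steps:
I(P, X) = -(-54 + X)/(8*(-57 + P)) (I(P, X) = -(X + (-19 - 35))/(8*(P - 57)) = -(X - 54)/(8*(-57 + P)) = -(-54 + X)/(8*(-57 + P)))
I(-53, (3*(-4))*1) - 3590 = (54 - 3*(-4))/(8*(-57 - 53)) - 3590 = (⅛)*(54 - (-12))/(-110) - 3590 = (⅛)*(-1/110)*(54 - 1*(-12)) - 3590 = (⅛)*(-1/110)*(54 + 12) - 3590 = (⅛)*(-1/110)*66 - 3590 = -3/40 - 3590 = -143603/40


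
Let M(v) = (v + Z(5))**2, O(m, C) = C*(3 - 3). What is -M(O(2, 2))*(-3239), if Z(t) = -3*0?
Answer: 0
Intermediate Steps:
O(m, C) = 0 (O(m, C) = C*0 = 0)
Z(t) = 0
M(v) = v**2 (M(v) = (v + 0)**2 = v**2)
-M(O(2, 2))*(-3239) = -1*0**2*(-3239) = -1*0*(-3239) = 0*(-3239) = 0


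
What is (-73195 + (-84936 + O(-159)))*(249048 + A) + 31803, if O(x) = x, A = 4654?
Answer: -40158457777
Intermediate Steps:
(-73195 + (-84936 + O(-159)))*(249048 + A) + 31803 = (-73195 + (-84936 - 159))*(249048 + 4654) + 31803 = (-73195 - 85095)*253702 + 31803 = -158290*253702 + 31803 = -40158489580 + 31803 = -40158457777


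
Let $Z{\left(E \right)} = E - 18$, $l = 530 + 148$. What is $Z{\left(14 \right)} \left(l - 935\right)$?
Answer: $1028$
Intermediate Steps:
$l = 678$
$Z{\left(E \right)} = -18 + E$ ($Z{\left(E \right)} = E - 18 = -18 + E$)
$Z{\left(14 \right)} \left(l - 935\right) = \left(-18 + 14\right) \left(678 - 935\right) = \left(-4\right) \left(-257\right) = 1028$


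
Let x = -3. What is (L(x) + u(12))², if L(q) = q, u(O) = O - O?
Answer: 9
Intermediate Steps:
u(O) = 0
(L(x) + u(12))² = (-3 + 0)² = (-3)² = 9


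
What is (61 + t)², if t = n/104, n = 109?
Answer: 41641209/10816 ≈ 3850.0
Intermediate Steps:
t = 109/104 ≈ 1.0481
(61 + t)² = (61 + 109/104)² = (6453/104)² = 41641209/10816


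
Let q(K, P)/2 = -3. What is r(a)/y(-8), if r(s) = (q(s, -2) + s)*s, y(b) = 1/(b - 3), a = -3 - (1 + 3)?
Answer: -1001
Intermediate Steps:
q(K, P) = -6 (q(K, P) = 2*(-3) = -6)
a = -7 (a = -3 - 1*4 = -3 - 4 = -7)
y(b) = 1/(-3 + b)
r(s) = s*(-6 + s) (r(s) = (-6 + s)*s = s*(-6 + s))
r(a)/y(-8) = (-7*(-6 - 7))/(1/(-3 - 8)) = (-7*(-13))/(1/(-11)) = 91/(-1/11) = -11*91 = -1001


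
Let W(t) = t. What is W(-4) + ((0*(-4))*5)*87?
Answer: -4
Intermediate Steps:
W(-4) + ((0*(-4))*5)*87 = -4 + ((0*(-4))*5)*87 = -4 + (0*5)*87 = -4 + 0*87 = -4 + 0 = -4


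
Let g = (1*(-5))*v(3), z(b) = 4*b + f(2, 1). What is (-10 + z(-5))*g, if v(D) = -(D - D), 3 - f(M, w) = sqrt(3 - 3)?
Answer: 0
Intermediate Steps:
f(M, w) = 3 (f(M, w) = 3 - sqrt(3 - 3) = 3 - sqrt(0) = 3 - 1*0 = 3 + 0 = 3)
v(D) = 0 (v(D) = -1*0 = 0)
z(b) = 3 + 4*b (z(b) = 4*b + 3 = 3 + 4*b)
g = 0 (g = (1*(-5))*0 = -5*0 = 0)
(-10 + z(-5))*g = (-10 + (3 + 4*(-5)))*0 = (-10 + (3 - 20))*0 = (-10 - 17)*0 = -27*0 = 0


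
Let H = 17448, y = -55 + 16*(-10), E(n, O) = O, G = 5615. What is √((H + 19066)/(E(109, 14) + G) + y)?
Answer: I*√6606875509/5629 ≈ 14.44*I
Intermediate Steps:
y = -215 (y = -55 - 160 = -215)
√((H + 19066)/(E(109, 14) + G) + y) = √((17448 + 19066)/(14 + 5615) - 215) = √(36514/5629 - 215) = √(-1173721/5629) = I*√6606875509/5629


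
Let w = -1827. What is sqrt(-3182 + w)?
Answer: I*sqrt(5009) ≈ 70.774*I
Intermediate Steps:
sqrt(-3182 + w) = sqrt(-3182 - 1827) = sqrt(-5009) = I*sqrt(5009)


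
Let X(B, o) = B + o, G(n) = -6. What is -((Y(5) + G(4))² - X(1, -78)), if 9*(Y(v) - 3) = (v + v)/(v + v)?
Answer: -6913/81 ≈ -85.346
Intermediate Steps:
Y(v) = 28/9 (Y(v) = 3 + ((v + v)/(v + v))/9 = 3 + ((2*v)/((2*v)))/9 = 3 + ((2*v)*(1/(2*v)))/9 = 3 + (⅑)*1 = 3 + ⅑ = 28/9)
-((Y(5) + G(4))² - X(1, -78)) = -((28/9 - 6)² - (1 - 78)) = -((-26/9)² - 1*(-77)) = -(676/81 + 77) = -1*6913/81 = -6913/81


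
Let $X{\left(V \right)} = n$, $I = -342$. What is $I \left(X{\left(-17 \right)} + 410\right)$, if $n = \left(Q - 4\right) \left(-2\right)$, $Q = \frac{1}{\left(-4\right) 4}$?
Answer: $- \frac{571995}{4} \approx -1.43 \cdot 10^{5}$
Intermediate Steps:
$Q = - \frac{1}{16}$ ($Q = \frac{1}{-16} = - \frac{1}{16} \approx -0.0625$)
$n = \frac{65}{8}$ ($n = \left(- \frac{1}{16} - 4\right) \left(-2\right) = \left(- \frac{65}{16}\right) \left(-2\right) = \frac{65}{8} \approx 8.125$)
$X{\left(V \right)} = \frac{65}{8}$
$I \left(X{\left(-17 \right)} + 410\right) = - 342 \left(\frac{65}{8} + 410\right) = \left(-342\right) \frac{3345}{8} = - \frac{571995}{4}$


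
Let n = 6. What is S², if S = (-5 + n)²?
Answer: 1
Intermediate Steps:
S = 1 (S = (-5 + 6)² = 1² = 1)
S² = 1² = 1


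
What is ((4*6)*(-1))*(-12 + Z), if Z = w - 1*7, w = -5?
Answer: 576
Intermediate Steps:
Z = -12 (Z = -5 - 1*7 = -5 - 7 = -12)
((4*6)*(-1))*(-12 + Z) = ((4*6)*(-1))*(-12 - 12) = (24*(-1))*(-24) = -24*(-24) = 576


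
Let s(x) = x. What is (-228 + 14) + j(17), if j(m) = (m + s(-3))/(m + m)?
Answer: -3631/17 ≈ -213.59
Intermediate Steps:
j(m) = (-3 + m)/(2*m) (j(m) = (m - 3)/(m + m) = (-3 + m)/((2*m)) = (-3 + m)*(1/(2*m)) = (-3 + m)/(2*m))
(-228 + 14) + j(17) = (-228 + 14) + (1/2)*(-3 + 17)/17 = -214 + (1/2)*(1/17)*14 = -214 + 7/17 = -3631/17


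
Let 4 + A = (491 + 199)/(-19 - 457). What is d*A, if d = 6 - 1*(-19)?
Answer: -32425/238 ≈ -136.24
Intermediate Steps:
A = -1297/238 (A = -4 + (491 + 199)/(-19 - 457) = -4 + 690/(-476) = -4 + 690*(-1/476) = -4 - 345/238 = -1297/238 ≈ -5.4496)
d = 25 (d = 6 + 19 = 25)
d*A = 25*(-1297/238) = -32425/238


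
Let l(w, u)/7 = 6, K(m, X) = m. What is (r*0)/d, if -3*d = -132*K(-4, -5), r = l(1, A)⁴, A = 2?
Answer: 0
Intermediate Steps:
l(w, u) = 42 (l(w, u) = 7*6 = 42)
r = 3111696 (r = 42⁴ = 3111696)
d = -176 (d = -(-44)*(-4) = -⅓*528 = -176)
(r*0)/d = (3111696*0)/(-176) = 0*(-1/176) = 0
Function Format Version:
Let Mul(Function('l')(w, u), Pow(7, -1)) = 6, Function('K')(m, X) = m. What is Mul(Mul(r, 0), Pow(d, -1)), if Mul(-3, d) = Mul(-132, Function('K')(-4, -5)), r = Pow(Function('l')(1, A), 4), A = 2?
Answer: 0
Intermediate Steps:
Function('l')(w, u) = 42 (Function('l')(w, u) = Mul(7, 6) = 42)
r = 3111696 (r = Pow(42, 4) = 3111696)
d = -176 (d = Mul(Rational(-1, 3), Mul(-132, -4)) = Mul(Rational(-1, 3), 528) = -176)
Mul(Mul(r, 0), Pow(d, -1)) = Mul(Mul(3111696, 0), Pow(-176, -1)) = Mul(0, Rational(-1, 176)) = 0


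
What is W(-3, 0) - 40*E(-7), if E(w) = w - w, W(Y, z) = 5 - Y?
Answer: 8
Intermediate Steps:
E(w) = 0
W(-3, 0) - 40*E(-7) = (5 - 1*(-3)) - 40*0 = (5 + 3) + 0 = 8 + 0 = 8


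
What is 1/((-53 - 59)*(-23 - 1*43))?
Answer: 1/7392 ≈ 0.00013528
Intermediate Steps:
1/((-53 - 59)*(-23 - 1*43)) = 1/(-112*(-23 - 43)) = 1/(-112*(-66)) = 1/7392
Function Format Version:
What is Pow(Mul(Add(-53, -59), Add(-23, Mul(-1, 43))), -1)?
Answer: Rational(1, 7392) ≈ 0.00013528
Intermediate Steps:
Pow(Mul(Add(-53, -59), Add(-23, Mul(-1, 43))), -1) = Pow(Mul(-112, Add(-23, -43)), -1) = Pow(Mul(-112, -66), -1) = Pow(7392, -1) = Rational(1, 7392)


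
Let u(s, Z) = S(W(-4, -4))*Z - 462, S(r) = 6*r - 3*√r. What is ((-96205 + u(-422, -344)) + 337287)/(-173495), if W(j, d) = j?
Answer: -248876/173495 - 2064*I/173495 ≈ -1.4345 - 0.011897*I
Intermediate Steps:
S(r) = -3*√r + 6*r
u(s, Z) = -462 + Z*(-24 - 6*I) (u(s, Z) = (-6*I + 6*(-4))*Z - 462 = (-6*I - 24)*Z - 462 = (-24 - 6*I)*Z - 462 = Z*(-24 - 6*I) - 462 = -462 + Z*(-24 - 6*I))
((-96205 + u(-422, -344)) + 337287)/(-173495) = ((-96205 + (-462 - 6*(-344)*(4 + I))) + 337287)/(-173495) = ((-96205 + (-462 + (8256 + 2064*I))) + 337287)*(-1/173495) = ((-96205 + (7794 + 2064*I)) + 337287)*(-1/173495) = ((-88411 + 2064*I) + 337287)*(-1/173495) = (248876 + 2064*I)*(-1/173495) = -248876/173495 - 2064*I/173495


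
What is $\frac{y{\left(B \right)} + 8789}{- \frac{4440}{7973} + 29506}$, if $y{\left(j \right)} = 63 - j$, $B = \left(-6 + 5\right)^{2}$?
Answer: $\frac{70569023}{235246898} \approx 0.29998$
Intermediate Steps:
$B = 1$ ($B = \left(-1\right)^{2} = 1$)
$\frac{y{\left(B \right)} + 8789}{- \frac{4440}{7973} + 29506} = \frac{\left(63 - 1\right) + 8789}{- \frac{4440}{7973} + 29506} = \frac{\left(63 - 1\right) + 8789}{\left(-4440\right) \frac{1}{7973} + 29506} = \frac{62 + 8789}{- \frac{4440}{7973} + 29506} = \frac{8851}{\frac{235246898}{7973}} = 8851 \cdot \frac{7973}{235246898} = \frac{70569023}{235246898}$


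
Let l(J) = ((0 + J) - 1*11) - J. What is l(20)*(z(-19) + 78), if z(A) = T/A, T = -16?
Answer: -16478/19 ≈ -867.26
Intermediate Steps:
z(A) = -16/A
l(J) = -11 (l(J) = (J - 11) - J = (-11 + J) - J = -11)
l(20)*(z(-19) + 78) = -11*(-16/(-19) + 78) = -11*(-16*(-1/19) + 78) = -11*(16/19 + 78) = -11*1498/19 = -16478/19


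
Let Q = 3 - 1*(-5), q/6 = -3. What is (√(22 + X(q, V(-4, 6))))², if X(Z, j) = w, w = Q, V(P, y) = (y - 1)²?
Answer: 30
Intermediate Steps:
V(P, y) = (-1 + y)²
q = -18 (q = 6*(-3) = -18)
Q = 8 (Q = 3 + 5 = 8)
w = 8
X(Z, j) = 8
(√(22 + X(q, V(-4, 6))))² = (√(22 + 8))² = (√30)² = 30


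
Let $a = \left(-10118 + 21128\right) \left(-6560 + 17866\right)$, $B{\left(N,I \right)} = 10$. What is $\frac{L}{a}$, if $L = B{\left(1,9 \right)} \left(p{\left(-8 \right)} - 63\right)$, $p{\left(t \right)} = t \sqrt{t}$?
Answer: $- \frac{21}{4149302} - \frac{8 i \sqrt{2}}{6223953} \approx -5.0611 \cdot 10^{-6} - 1.8178 \cdot 10^{-6} i$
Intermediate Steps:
$p{\left(t \right)} = t^{\frac{3}{2}}$
$a = 124479060$ ($a = 11010 \cdot 11306 = 124479060$)
$L = -630 - 160 i \sqrt{2}$ ($L = 10 \left(\left(-8\right)^{\frac{3}{2}} - 63\right) = 10 \left(- 16 i \sqrt{2} - 63\right) = 10 \left(-63 - 16 i \sqrt{2}\right) = -630 - 160 i \sqrt{2} \approx -630.0 - 226.27 i$)
$\frac{L}{a} = \frac{-630 - 160 i \sqrt{2}}{124479060} = \left(-630 - 160 i \sqrt{2}\right) \frac{1}{124479060} = - \frac{21}{4149302} - \frac{8 i \sqrt{2}}{6223953}$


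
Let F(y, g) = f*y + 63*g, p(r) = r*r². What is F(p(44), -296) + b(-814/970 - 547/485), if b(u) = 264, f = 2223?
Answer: 189345648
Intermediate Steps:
p(r) = r³
F(y, g) = 63*g + 2223*y (F(y, g) = 2223*y + 63*g = 63*g + 2223*y)
F(p(44), -296) + b(-814/970 - 547/485) = (63*(-296) + 2223*44³) + 264 = (-18648 + 2223*85184) + 264 = (-18648 + 189364032) + 264 = 189345384 + 264 = 189345648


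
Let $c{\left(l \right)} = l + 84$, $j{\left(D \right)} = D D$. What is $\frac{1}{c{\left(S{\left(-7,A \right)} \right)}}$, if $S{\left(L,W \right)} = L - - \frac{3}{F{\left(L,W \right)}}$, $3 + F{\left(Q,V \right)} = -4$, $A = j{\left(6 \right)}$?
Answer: $\frac{7}{536} \approx 0.01306$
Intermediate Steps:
$j{\left(D \right)} = D^{2}$
$A = 36$ ($A = 6^{2} = 36$)
$F{\left(Q,V \right)} = -7$ ($F{\left(Q,V \right)} = -3 - 4 = -7$)
$S{\left(L,W \right)} = - \frac{3}{7} + L$ ($S{\left(L,W \right)} = L - - \frac{3}{-7} = L - \left(-3\right) \left(- \frac{1}{7}\right) = L - \frac{3}{7} = - \frac{3}{7} + L$)
$c{\left(l \right)} = 84 + l$
$\frac{1}{c{\left(S{\left(-7,A \right)} \right)}} = \frac{1}{84 - \frac{52}{7}} = \frac{1}{\frac{536}{7}} = \frac{7}{536}$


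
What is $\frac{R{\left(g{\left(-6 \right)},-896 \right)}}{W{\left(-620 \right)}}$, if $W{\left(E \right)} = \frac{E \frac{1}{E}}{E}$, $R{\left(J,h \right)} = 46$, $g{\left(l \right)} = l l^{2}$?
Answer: $-28520$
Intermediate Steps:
$g{\left(l \right)} = l^{3}$
$W{\left(E \right)} = \frac{1}{E}$ ($W{\left(E \right)} = 1 \frac{1}{E} = \frac{1}{E}$)
$\frac{R{\left(g{\left(-6 \right)},-896 \right)}}{W{\left(-620 \right)}} = \frac{46}{\frac{1}{-620}} = \frac{46}{- \frac{1}{620}} = 46 \left(-620\right) = -28520$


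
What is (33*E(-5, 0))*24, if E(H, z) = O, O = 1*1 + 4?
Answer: 3960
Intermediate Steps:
O = 5 (O = 1 + 4 = 5)
E(H, z) = 5
(33*E(-5, 0))*24 = (33*5)*24 = 165*24 = 3960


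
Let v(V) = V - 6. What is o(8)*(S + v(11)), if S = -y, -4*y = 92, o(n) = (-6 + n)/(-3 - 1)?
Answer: -14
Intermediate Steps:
o(n) = 3/2 - n/4 (o(n) = (-6 + n)/(-4) = (-6 + n)*(-¼) = 3/2 - n/4)
y = -23 (y = -¼*92 = -23)
v(V) = -6 + V
S = 23 (S = -1*(-23) = 23)
o(8)*(S + v(11)) = (3/2 - ¼*8)*(23 + (-6 + 11)) = (3/2 - 2)*(23 + 5) = -½*28 = -14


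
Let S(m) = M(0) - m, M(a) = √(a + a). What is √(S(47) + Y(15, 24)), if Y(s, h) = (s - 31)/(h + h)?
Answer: I*√426/3 ≈ 6.8799*I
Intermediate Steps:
Y(s, h) = (-31 + s)/(2*h) (Y(s, h) = (-31 + s)/((2*h)) = (-31 + s)*(1/(2*h)) = (-31 + s)/(2*h))
M(a) = √2*√a (M(a) = √(2*a) = √2*√a)
S(m) = -m (S(m) = √2*√0 - m = √2*0 - m = 0 - m = -m)
√(S(47) + Y(15, 24)) = √(-1*47 + (½)*(-31 + 15)/24) = √(-47 + (½)*(1/24)*(-16)) = √(-47 - ⅓) = √(-142/3) = I*√426/3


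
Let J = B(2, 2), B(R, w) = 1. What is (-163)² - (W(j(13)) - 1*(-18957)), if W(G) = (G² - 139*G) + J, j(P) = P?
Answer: 9249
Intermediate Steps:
J = 1
W(G) = 1 + G² - 139*G (W(G) = (G² - 139*G) + 1 = 1 + G² - 139*G)
(-163)² - (W(j(13)) - 1*(-18957)) = (-163)² - ((1 + 13² - 139*13) - 1*(-18957)) = 26569 - ((1 + 169 - 1807) + 18957) = 26569 - (-1637 + 18957) = 26569 - 1*17320 = 26569 - 17320 = 9249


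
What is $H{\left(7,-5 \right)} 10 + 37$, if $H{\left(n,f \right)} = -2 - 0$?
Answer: $17$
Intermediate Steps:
$H{\left(n,f \right)} = -2$ ($H{\left(n,f \right)} = -2 + 0 = -2$)
$H{\left(7,-5 \right)} 10 + 37 = \left(-2\right) 10 + 37 = -20 + 37 = 17$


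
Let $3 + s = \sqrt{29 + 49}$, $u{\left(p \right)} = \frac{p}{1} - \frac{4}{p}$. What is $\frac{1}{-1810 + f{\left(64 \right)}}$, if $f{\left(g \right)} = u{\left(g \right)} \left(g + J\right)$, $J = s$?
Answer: $\frac{535088}{1036804987} - \frac{16368 \sqrt{78}}{1036804987} \approx 0.00037667$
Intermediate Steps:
$u{\left(p \right)} = p - \frac{4}{p}$ ($u{\left(p \right)} = p 1 - \frac{4}{p} = p - \frac{4}{p}$)
$s = -3 + \sqrt{78}$ ($s = -3 + \sqrt{29 + 49} = -3 + \sqrt{78} \approx 5.8318$)
$J = -3 + \sqrt{78} \approx 5.8318$
$f{\left(g \right)} = \left(g - \frac{4}{g}\right) \left(-3 + g + \sqrt{78}\right)$ ($f{\left(g \right)} = \left(g - \frac{4}{g}\right) \left(g - \left(3 - \sqrt{78}\right)\right) = \left(g - \frac{4}{g}\right) \left(-3 + g + \sqrt{78}\right)$)
$\frac{1}{-1810 + f{\left(64 \right)}} = \frac{1}{-1810 + \frac{\left(-4 + 64^{2}\right) \left(-3 + 64 + \sqrt{78}\right)}{64}} = \frac{1}{-1810 + \frac{\left(-4 + 4096\right) \left(61 + \sqrt{78}\right)}{64}} = \frac{1}{-1810 + \frac{1}{64} \cdot 4092 \left(61 + \sqrt{78}\right)} = \frac{1}{-1810 + \left(\frac{62403}{16} + \frac{1023 \sqrt{78}}{16}\right)} = \frac{1}{\frac{33443}{16} + \frac{1023 \sqrt{78}}{16}}$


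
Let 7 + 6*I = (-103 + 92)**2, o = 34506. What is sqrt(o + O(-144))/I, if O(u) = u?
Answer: 3*sqrt(3818)/19 ≈ 9.7563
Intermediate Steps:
I = 19 (I = -7/6 + (-103 + 92)**2/6 = -7/6 + (1/6)*(-11)**2 = -7/6 + (1/6)*121 = -7/6 + 121/6 = 19)
sqrt(o + O(-144))/I = sqrt(34506 - 144)/19 = sqrt(34362)*(1/19) = (3*sqrt(3818))*(1/19) = 3*sqrt(3818)/19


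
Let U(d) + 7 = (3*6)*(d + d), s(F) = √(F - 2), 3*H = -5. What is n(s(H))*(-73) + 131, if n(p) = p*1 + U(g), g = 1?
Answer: -1986 - 73*I*√33/3 ≈ -1986.0 - 139.78*I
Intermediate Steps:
H = -5/3 (H = (⅓)*(-5) = -5/3 ≈ -1.6667)
s(F) = √(-2 + F)
U(d) = -7 + 36*d (U(d) = -7 + (3*6)*(d + d) = -7 + 18*(2*d) = -7 + 36*d)
n(p) = 29 + p (n(p) = p*1 + (-7 + 36*1) = p + (-7 + 36) = p + 29 = 29 + p)
n(s(H))*(-73) + 131 = (29 + √(-2 - 5/3))*(-73) + 131 = (29 + √(-11/3))*(-73) + 131 = (29 + I*√33/3)*(-73) + 131 = (-2117 - 73*I*√33/3) + 131 = -1986 - 73*I*√33/3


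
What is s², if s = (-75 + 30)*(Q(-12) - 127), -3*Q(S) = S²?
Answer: 62015625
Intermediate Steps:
Q(S) = -S²/3
s = 7875 (s = (-75 + 30)*(-⅓*(-12)² - 127) = -45*(-⅓*144 - 127) = -45*(-48 - 127) = -45*(-175) = 7875)
s² = 7875² = 62015625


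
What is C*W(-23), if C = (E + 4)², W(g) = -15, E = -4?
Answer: 0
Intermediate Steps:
C = 0 (C = (-4 + 4)² = 0² = 0)
C*W(-23) = 0*(-15) = 0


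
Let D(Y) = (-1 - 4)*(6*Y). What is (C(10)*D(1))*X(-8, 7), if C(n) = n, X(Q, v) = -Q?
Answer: -2400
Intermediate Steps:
D(Y) = -30*Y
(C(10)*D(1))*X(-8, 7) = (10*(-30*1))*(-1*(-8)) = (10*(-30))*8 = -300*8 = -2400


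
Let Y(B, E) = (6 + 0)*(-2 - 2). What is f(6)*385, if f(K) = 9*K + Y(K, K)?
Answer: 11550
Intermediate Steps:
Y(B, E) = -24 (Y(B, E) = 6*(-4) = -24)
f(K) = -24 + 9*K (f(K) = 9*K - 24 = -24 + 9*K)
f(6)*385 = (-24 + 9*6)*385 = (-24 + 54)*385 = 30*385 = 11550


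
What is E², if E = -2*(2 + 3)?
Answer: 100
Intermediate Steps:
E = -10 (E = -2*5 = -10)
E² = (-10)² = 100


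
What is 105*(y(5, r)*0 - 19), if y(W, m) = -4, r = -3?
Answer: -1995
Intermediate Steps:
105*(y(5, r)*0 - 19) = 105*(-4*0 - 19) = 105*(0 - 19) = 105*(-19) = -1995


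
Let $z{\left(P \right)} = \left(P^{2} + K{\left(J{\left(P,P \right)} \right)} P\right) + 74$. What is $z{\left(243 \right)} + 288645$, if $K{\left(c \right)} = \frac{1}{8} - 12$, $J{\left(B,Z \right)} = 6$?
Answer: $\frac{2759059}{8} \approx 3.4488 \cdot 10^{5}$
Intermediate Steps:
$K{\left(c \right)} = - \frac{95}{8}$ ($K{\left(c \right)} = \frac{1}{8} - 12 = - \frac{95}{8}$)
$z{\left(P \right)} = 74 + P^{2} - \frac{95 P}{8}$ ($z{\left(P \right)} = \left(P^{2} - \frac{95 P}{8}\right) + 74 = 74 + P^{2} - \frac{95 P}{8}$)
$z{\left(243 \right)} + 288645 = \left(74 + 243^{2} - \frac{23085}{8}\right) + 288645 = \left(74 + 59049 - \frac{23085}{8}\right) + 288645 = \frac{449899}{8} + 288645 = \frac{2759059}{8}$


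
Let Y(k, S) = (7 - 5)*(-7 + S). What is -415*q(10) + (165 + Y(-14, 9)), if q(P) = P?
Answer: -3981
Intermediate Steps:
Y(k, S) = -14 + 2*S (Y(k, S) = 2*(-7 + S) = -14 + 2*S)
-415*q(10) + (165 + Y(-14, 9)) = -415*10 + (165 + (-14 + 2*9)) = -4150 + (165 + (-14 + 18)) = -4150 + (165 + 4) = -4150 + 169 = -3981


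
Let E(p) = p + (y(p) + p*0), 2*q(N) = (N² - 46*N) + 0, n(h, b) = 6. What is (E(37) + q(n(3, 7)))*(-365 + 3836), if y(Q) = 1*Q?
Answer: -159666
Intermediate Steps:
y(Q) = Q
q(N) = N²/2 - 23*N (q(N) = ((N² - 46*N) + 0)/2 = (N² - 46*N)/2 = N²/2 - 23*N)
E(p) = 2*p (E(p) = p + (p + p*0) = p + (p + 0) = p + p = 2*p)
(E(37) + q(n(3, 7)))*(-365 + 3836) = (2*37 + (½)*6*(-46 + 6))*(-365 + 3836) = (74 + (½)*6*(-40))*3471 = (74 - 120)*3471 = -46*3471 = -159666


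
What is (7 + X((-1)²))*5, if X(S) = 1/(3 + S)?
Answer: 145/4 ≈ 36.250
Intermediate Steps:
(7 + X((-1)²))*5 = (7 + 1/(3 + (-1)²))*5 = (7 + 1/(3 + 1))*5 = (7 + 1/4)*5 = (7 + ¼)*5 = (29/4)*5 = 145/4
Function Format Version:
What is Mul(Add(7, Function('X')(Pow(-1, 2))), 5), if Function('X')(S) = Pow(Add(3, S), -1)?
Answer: Rational(145, 4) ≈ 36.250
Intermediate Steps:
Mul(Add(7, Function('X')(Pow(-1, 2))), 5) = Mul(Add(7, Pow(Add(3, Pow(-1, 2)), -1)), 5) = Mul(Add(7, Pow(Add(3, 1), -1)), 5) = Mul(Add(7, Pow(4, -1)), 5) = Mul(Add(7, Rational(1, 4)), 5) = Mul(Rational(29, 4), 5) = Rational(145, 4)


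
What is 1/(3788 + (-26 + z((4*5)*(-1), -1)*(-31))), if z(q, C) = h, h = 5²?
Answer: 1/2987 ≈ 0.00033478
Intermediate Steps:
h = 25
z(q, C) = 25
1/(3788 + (-26 + z((4*5)*(-1), -1)*(-31))) = 1/(3788 + (-26 + 25*(-31))) = 1/(3788 + (-26 - 775)) = 1/(3788 - 801) = 1/2987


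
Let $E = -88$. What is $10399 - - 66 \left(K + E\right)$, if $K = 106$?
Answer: $11587$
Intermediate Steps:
$10399 - - 66 \left(K + E\right) = 10399 - - 66 \left(106 - 88\right) = 10399 - \left(-66\right) 18 = 10399 - -1188 = 10399 + 1188 = 11587$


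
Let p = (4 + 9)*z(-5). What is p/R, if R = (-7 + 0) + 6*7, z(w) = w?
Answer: -13/7 ≈ -1.8571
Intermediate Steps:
R = 35 (R = -7 + 42 = 35)
p = -65 (p = (4 + 9)*(-5) = 13*(-5) = -65)
p/R = -65/35 = -65*1/35 = -13/7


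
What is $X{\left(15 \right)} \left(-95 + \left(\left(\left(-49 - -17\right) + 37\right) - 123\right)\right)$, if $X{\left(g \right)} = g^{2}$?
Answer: $-47925$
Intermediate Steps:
$X{\left(15 \right)} \left(-95 + \left(\left(\left(-49 - -17\right) + 37\right) - 123\right)\right) = 15^{2} \left(-95 + \left(\left(\left(-49 - -17\right) + 37\right) - 123\right)\right) = 225 \left(-95 + \left(\left(\left(-49 + 17\right) + 37\right) - 123\right)\right) = 225 \left(-95 + \left(\left(-32 + 37\right) - 123\right)\right) = 225 \left(-95 + \left(5 - 123\right)\right) = 225 \left(-95 - 118\right) = 225 \left(-213\right) = -47925$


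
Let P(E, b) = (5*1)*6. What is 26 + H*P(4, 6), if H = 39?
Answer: 1196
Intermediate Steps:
P(E, b) = 30 (P(E, b) = 5*6 = 30)
26 + H*P(4, 6) = 26 + 39*30 = 26 + 1170 = 1196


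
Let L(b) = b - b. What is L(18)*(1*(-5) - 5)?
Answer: 0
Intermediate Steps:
L(b) = 0
L(18)*(1*(-5) - 5) = 0*(1*(-5) - 5) = 0*(-5 - 5) = 0*(-10) = 0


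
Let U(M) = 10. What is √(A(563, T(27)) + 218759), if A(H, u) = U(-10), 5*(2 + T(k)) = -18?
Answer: √218769 ≈ 467.73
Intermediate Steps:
T(k) = -28/5 (T(k) = -2 + (⅕)*(-18) = -2 - 18/5 = -28/5)
A(H, u) = 10
√(A(563, T(27)) + 218759) = √(10 + 218759) = √218769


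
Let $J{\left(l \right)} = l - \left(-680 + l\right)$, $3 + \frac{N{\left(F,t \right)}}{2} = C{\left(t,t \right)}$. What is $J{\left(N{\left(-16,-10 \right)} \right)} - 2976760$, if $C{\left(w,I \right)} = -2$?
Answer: $-2976080$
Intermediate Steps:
$N{\left(F,t \right)} = -10$ ($N{\left(F,t \right)} = -6 + 2 \left(-2\right) = -6 - 4 = -10$)
$J{\left(l \right)} = 680$
$J{\left(N{\left(-16,-10 \right)} \right)} - 2976760 = 680 - 2976760 = -2976080$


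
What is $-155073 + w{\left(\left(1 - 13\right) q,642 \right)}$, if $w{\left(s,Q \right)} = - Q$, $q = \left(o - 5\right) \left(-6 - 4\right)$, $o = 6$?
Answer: $-155715$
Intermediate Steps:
$q = -10$ ($q = \left(6 - 5\right) \left(-6 - 4\right) = 1 \left(-10\right) = -10$)
$-155073 + w{\left(\left(1 - 13\right) q,642 \right)} = -155073 - 642 = -155715$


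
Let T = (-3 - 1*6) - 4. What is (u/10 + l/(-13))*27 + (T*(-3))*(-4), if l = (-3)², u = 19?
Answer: -16041/130 ≈ -123.39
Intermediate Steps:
l = 9
T = -13 (T = (-3 - 6) - 4 = -9 - 4 = -13)
(u/10 + l/(-13))*27 + (T*(-3))*(-4) = (19/10 + 9/(-13))*27 - 13*(-3)*(-4) = (19*(⅒) + 9*(-1/13))*27 + 39*(-4) = (19/10 - 9/13)*27 - 156 = (157/130)*27 - 156 = 4239/130 - 156 = -16041/130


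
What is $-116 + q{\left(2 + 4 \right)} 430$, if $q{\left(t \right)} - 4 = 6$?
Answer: $4184$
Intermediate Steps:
$q{\left(t \right)} = 10$ ($q{\left(t \right)} = 4 + 6 = 10$)
$-116 + q{\left(2 + 4 \right)} 430 = -116 + 10 \cdot 430 = -116 + 4300 = 4184$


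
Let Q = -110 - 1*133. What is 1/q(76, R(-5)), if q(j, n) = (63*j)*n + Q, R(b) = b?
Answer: -1/24183 ≈ -4.1351e-5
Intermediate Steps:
Q = -243 (Q = -110 - 133 = -243)
q(j, n) = -243 + 63*j*n (q(j, n) = (63*j)*n - 243 = 63*j*n - 243 = -243 + 63*j*n)
1/q(76, R(-5)) = 1/(-243 + 63*76*(-5)) = 1/(-243 - 23940) = 1/(-24183) = -1/24183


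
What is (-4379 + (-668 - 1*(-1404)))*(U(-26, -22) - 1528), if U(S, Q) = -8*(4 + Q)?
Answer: 5041912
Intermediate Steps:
U(S, Q) = -32 - 8*Q
(-4379 + (-668 - 1*(-1404)))*(U(-26, -22) - 1528) = (-4379 + (-668 - 1*(-1404)))*((-32 - 8*(-22)) - 1528) = (-4379 + (-668 + 1404))*((-32 + 176) - 1528) = (-4379 + 736)*(144 - 1528) = -3643*(-1384) = 5041912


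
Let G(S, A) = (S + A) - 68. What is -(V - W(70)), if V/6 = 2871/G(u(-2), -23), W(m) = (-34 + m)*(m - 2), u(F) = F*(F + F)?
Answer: 220410/83 ≈ 2655.5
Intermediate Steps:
u(F) = 2*F**2 (u(F) = F*(2*F) = 2*F**2)
G(S, A) = -68 + A + S (G(S, A) = (A + S) - 68 = -68 + A + S)
W(m) = (-34 + m)*(-2 + m)
V = -17226/83 (V = 6*(2871/(-68 - 23 + 2*(-2)**2)) = 6*(2871/(-68 - 23 + 2*4)) = 6*(2871/(-68 - 23 + 8)) = 6*(2871/(-83)) = 6*(2871*(-1/83)) = 6*(-2871/83) = -17226/83 ≈ -207.54)
-(V - W(70)) = -(-17226/83 - (68 + 70**2 - 36*70)) = -(-17226/83 - (68 + 4900 - 2520)) = -(-17226/83 - 1*2448) = -(-17226/83 - 2448) = -1*(-220410/83) = 220410/83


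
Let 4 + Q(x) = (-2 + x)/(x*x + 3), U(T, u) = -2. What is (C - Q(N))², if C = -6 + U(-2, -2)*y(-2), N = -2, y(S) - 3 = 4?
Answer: 11664/49 ≈ 238.04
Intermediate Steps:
y(S) = 7 (y(S) = 3 + 4 = 7)
Q(x) = -4 + (-2 + x)/(3 + x²) (Q(x) = -4 + (-2 + x)/(x*x + 3) = -4 + (-2 + x)/(x² + 3) = -4 + (-2 + x)/(3 + x²))
C = -20 (C = -6 - 2*7 = -6 - 14 = -20)
(C - Q(N))² = (-20 - (-14 - 2 - 4*(-2)²)/(3 + (-2)²))² = (-20 - (-14 - 2 - 4*4)/(3 + 4))² = (-20 - (-14 - 2 - 16)/7)² = (-20 - (-32)/7)² = (-20 - 1*(-32/7))² = (-20 + 32/7)² = (-108/7)² = 11664/49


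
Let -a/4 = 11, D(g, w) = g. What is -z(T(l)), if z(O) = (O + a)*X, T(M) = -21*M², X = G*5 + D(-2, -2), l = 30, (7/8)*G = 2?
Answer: 1250304/7 ≈ 1.7861e+5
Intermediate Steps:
G = 16/7 (G = (8/7)*2 = 16/7 ≈ 2.2857)
X = 66/7 (X = (16/7)*5 - 2 = 80/7 - 2 = 66/7 ≈ 9.4286)
a = -44 (a = -4*11 = -44)
z(O) = -2904/7 + 66*O/7 (z(O) = (O - 44)*(66/7) = (-44 + O)*(66/7) = -2904/7 + 66*O/7)
-z(T(l)) = -(-2904/7 + 66*(-21*30²)/7) = -(-2904/7 + 66*(-21*900)/7) = -(-2904/7 + (66/7)*(-18900)) = -(-2904/7 - 178200) = -1*(-1250304/7) = 1250304/7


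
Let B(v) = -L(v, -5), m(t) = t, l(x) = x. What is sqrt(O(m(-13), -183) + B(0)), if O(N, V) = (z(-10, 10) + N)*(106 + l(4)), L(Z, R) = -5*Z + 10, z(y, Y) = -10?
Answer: 2*I*sqrt(635) ≈ 50.398*I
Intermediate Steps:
L(Z, R) = 10 - 5*Z
O(N, V) = -1100 + 110*N (O(N, V) = (-10 + N)*(106 + 4) = (-10 + N)*110 = -1100 + 110*N)
B(v) = -10 + 5*v (B(v) = -(10 - 5*v) = -10 + 5*v)
sqrt(O(m(-13), -183) + B(0)) = sqrt((-1100 + 110*(-13)) + (-10 + 5*0)) = sqrt((-1100 - 1430) + (-10 + 0)) = sqrt(-2530 - 10) = sqrt(-2540) = 2*I*sqrt(635)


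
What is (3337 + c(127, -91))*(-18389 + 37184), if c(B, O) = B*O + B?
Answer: -152107935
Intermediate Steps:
c(B, O) = B + B*O
(3337 + c(127, -91))*(-18389 + 37184) = (3337 + 127*(1 - 91))*(-18389 + 37184) = (3337 + 127*(-90))*18795 = (3337 - 11430)*18795 = -8093*18795 = -152107935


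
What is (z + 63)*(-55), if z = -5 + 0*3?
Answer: -3190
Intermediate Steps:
z = -5 (z = -5 + 0 = -5)
(z + 63)*(-55) = (-5 + 63)*(-55) = 58*(-55) = -3190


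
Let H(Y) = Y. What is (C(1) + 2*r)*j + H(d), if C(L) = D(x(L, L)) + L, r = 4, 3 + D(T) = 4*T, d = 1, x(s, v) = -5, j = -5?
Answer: 71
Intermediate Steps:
D(T) = -3 + 4*T
C(L) = -23 + L (C(L) = (-3 + 4*(-5)) + L = (-3 - 20) + L = -23 + L)
(C(1) + 2*r)*j + H(d) = ((-23 + 1) + 2*4)*(-5) + 1 = (-22 + 8)*(-5) + 1 = -14*(-5) + 1 = 70 + 1 = 71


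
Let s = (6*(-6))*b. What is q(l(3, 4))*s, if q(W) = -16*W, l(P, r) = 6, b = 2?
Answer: 6912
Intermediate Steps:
s = -72 (s = (6*(-6))*2 = -36*2 = -72)
q(l(3, 4))*s = -16*6*(-72) = -96*(-72) = 6912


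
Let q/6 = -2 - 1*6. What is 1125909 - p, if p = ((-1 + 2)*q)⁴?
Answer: -4182507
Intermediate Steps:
q = -48 (q = 6*(-2 - 1*6) = 6*(-2 - 6) = 6*(-8) = -48)
p = 5308416 (p = ((-1 + 2)*(-48))⁴ = (1*(-48))⁴ = (-48)⁴ = 5308416)
1125909 - p = 1125909 - 1*5308416 = 1125909 - 5308416 = -4182507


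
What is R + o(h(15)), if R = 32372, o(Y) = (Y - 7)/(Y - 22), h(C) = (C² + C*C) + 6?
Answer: 14049897/434 ≈ 32373.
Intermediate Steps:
h(C) = 6 + 2*C² (h(C) = (C² + C²) + 6 = 2*C² + 6 = 6 + 2*C²)
o(Y) = (-7 + Y)/(-22 + Y)
R + o(h(15)) = 32372 + (-7 + (6 + 2*15²))/(-22 + (6 + 2*15²)) = 32372 + (-7 + (6 + 2*225))/(-22 + (6 + 2*225)) = 32372 + (-7 + (6 + 450))/(-22 + (6 + 450)) = 32372 + (-7 + 456)/(-22 + 456) = 32372 + 449/434 = 14049897/434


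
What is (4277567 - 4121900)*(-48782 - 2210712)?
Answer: -351728652498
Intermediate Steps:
(4277567 - 4121900)*(-48782 - 2210712) = 155667*(-2259494) = -351728652498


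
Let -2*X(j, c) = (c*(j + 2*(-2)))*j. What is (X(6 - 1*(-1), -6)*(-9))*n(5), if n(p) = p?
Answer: -2835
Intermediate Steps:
X(j, c) = -c*j*(-4 + j)/2 (X(j, c) = -c*(j + 2*(-2))*j/2 = -c*(j - 4)*j/2 = -c*(-4 + j)*j/2 = -c*j*(-4 + j)/2)
(X(6 - 1*(-1), -6)*(-9))*n(5) = (((½)*(-6)*(6 - 1*(-1))*(4 - (6 - 1*(-1))))*(-9))*5 = (((½)*(-6)*(6 + 1)*(4 - (6 + 1)))*(-9))*5 = (((½)*(-6)*7*(4 - 1*7))*(-9))*5 = (((½)*(-6)*7*(4 - 7))*(-9))*5 = (((½)*(-6)*7*(-3))*(-9))*5 = (63*(-9))*5 = -567*5 = -2835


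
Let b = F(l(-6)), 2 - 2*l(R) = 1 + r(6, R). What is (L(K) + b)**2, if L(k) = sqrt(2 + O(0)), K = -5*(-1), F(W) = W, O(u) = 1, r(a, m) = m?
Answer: 61/4 + 7*sqrt(3) ≈ 27.374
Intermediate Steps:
l(R) = 1/2 - R/2 (l(R) = 1 - (1 + R)/2 = 1 + (-1/2 - R/2) = 1/2 - R/2)
b = 7/2 (b = 1/2 - 1/2*(-6) = 1/2 + 3 = 7/2 ≈ 3.5000)
K = 5
L(k) = sqrt(3) (L(k) = sqrt(2 + 1) = sqrt(3))
(L(K) + b)**2 = (sqrt(3) + 7/2)**2 = (7/2 + sqrt(3))**2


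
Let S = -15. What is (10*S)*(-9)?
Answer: 1350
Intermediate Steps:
(10*S)*(-9) = (10*(-15))*(-9) = -150*(-9) = 1350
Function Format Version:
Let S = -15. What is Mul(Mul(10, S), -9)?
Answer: 1350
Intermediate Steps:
Mul(Mul(10, S), -9) = Mul(Mul(10, -15), -9) = Mul(-150, -9) = 1350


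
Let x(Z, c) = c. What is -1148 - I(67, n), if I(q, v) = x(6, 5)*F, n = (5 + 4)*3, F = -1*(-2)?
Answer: -1158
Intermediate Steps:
F = 2
n = 27 (n = 9*3 = 27)
I(q, v) = 10 (I(q, v) = 5*2 = 10)
-1148 - I(67, n) = -1148 - 1*10 = -1148 - 10 = -1158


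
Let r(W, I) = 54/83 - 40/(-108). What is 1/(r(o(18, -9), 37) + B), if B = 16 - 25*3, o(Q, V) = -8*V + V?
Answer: -2241/129931 ≈ -0.017248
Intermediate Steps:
o(Q, V) = -7*V
r(W, I) = 2288/2241 (r(W, I) = 54*(1/83) - 40*(-1/108) = 54/83 + 10/27 = 2288/2241)
B = -59 (B = 16 - 75 = -59)
1/(r(o(18, -9), 37) + B) = 1/(2288/2241 - 59) = 1/(-129931/2241) = -2241/129931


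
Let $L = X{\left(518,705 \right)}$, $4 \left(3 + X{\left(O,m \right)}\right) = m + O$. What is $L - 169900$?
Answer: $- \frac{678389}{4} \approx -1.696 \cdot 10^{5}$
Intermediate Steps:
$X{\left(O,m \right)} = -3 + \frac{O}{4} + \frac{m}{4}$ ($X{\left(O,m \right)} = -3 + \frac{m + O}{4} = -3 + \frac{O + m}{4} = -3 + \left(\frac{O}{4} + \frac{m}{4}\right) = -3 + \frac{O}{4} + \frac{m}{4}$)
$L = \frac{1211}{4}$ ($L = -3 + \frac{1}{4} \cdot 518 + \frac{1}{4} \cdot 705 = -3 + \frac{259}{2} + \frac{705}{4} = \frac{1211}{4} \approx 302.75$)
$L - 169900 = \frac{1211}{4} - 169900 = - \frac{678389}{4}$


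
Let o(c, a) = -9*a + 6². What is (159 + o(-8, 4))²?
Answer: 25281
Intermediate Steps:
o(c, a) = 36 - 9*a (o(c, a) = -9*a + 36 = 36 - 9*a)
(159 + o(-8, 4))² = (159 + (36 - 9*4))² = (159 + (36 - 36))² = (159 + 0)² = 159² = 25281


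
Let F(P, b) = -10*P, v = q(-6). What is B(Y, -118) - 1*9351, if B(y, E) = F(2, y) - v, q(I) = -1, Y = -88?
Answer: -9370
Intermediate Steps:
v = -1
B(y, E) = -19 (B(y, E) = -10*2 - 1*(-1) = -20 + 1 = -19)
B(Y, -118) - 1*9351 = -19 - 1*9351 = -19 - 9351 = -9370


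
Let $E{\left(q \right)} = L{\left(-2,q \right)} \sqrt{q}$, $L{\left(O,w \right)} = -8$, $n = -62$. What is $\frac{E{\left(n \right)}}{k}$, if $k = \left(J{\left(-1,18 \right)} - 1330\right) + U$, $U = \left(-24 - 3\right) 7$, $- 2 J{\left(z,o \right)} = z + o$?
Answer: $\frac{16 i \sqrt{62}}{3055} \approx 0.041239 i$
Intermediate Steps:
$J{\left(z,o \right)} = - \frac{o}{2} - \frac{z}{2}$ ($J{\left(z,o \right)} = - \frac{z + o}{2} = - \frac{o + z}{2} = - \frac{o}{2} - \frac{z}{2}$)
$U = -189$ ($U = \left(-27\right) 7 = -189$)
$E{\left(q \right)} = - 8 \sqrt{q}$
$k = - \frac{3055}{2}$ ($k = \left(\left(\left(- \frac{1}{2}\right) 18 - - \frac{1}{2}\right) - 1330\right) - 189 = \left(\left(-9 + \frac{1}{2}\right) - 1330\right) - 189 = \left(- \frac{17}{2} - 1330\right) - 189 = - \frac{2677}{2} - 189 = - \frac{3055}{2} \approx -1527.5$)
$\frac{E{\left(n \right)}}{k} = \frac{\left(-8\right) \sqrt{-62}}{- \frac{3055}{2}} = - 8 i \sqrt{62} \left(- \frac{2}{3055}\right) = \frac{16 i \sqrt{62}}{3055}$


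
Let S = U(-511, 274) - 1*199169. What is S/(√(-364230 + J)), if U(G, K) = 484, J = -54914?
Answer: 198685*I*√866/19052 ≈ 306.89*I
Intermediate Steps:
S = -198685 (S = 484 - 1*199169 = 484 - 199169 = -198685)
S/(√(-364230 + J)) = -198685/√(-364230 - 54914) = -198685*(-I*√866/19052) = -(-198685)*I*√866/19052 = 198685*I*√866/19052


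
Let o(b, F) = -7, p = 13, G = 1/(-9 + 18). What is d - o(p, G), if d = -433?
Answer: -426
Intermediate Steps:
G = ⅑ (G = 1/9 = ⅑ ≈ 0.11111)
d - o(p, G) = -433 - 1*(-7) = -433 + 7 = -426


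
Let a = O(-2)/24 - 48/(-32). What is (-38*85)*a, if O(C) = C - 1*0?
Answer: -27455/6 ≈ -4575.8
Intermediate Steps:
O(C) = C (O(C) = C + 0 = C)
a = 17/12 (a = -2/24 - 48/(-32) = -2*1/24 - 48*(-1/32) = -1/12 + 3/2 = 17/12 ≈ 1.4167)
(-38*85)*a = -38*85*(17/12) = -3230*17/12 = -27455/6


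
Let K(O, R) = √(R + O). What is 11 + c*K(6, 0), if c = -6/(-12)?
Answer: 11 + √6/2 ≈ 12.225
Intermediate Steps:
K(O, R) = √(O + R)
c = ½ (c = -6*(-1/12) = ½ ≈ 0.50000)
11 + c*K(6, 0) = 11 + √(6 + 0)/2 = 11 + √6/2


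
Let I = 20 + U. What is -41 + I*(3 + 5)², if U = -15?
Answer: 279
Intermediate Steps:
I = 5 (I = 20 - 15 = 5)
-41 + I*(3 + 5)² = -41 + 5*(3 + 5)² = -41 + 5*8² = -41 + 5*64 = -41 + 320 = 279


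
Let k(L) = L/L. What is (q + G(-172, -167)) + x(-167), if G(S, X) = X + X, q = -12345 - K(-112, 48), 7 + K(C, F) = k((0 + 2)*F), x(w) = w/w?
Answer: -12672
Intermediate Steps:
k(L) = 1
x(w) = 1
K(C, F) = -6 (K(C, F) = -7 + 1 = -6)
q = -12339 (q = -12345 - 1*(-6) = -12345 + 6 = -12339)
G(S, X) = 2*X
(q + G(-172, -167)) + x(-167) = (-12339 + 2*(-167)) + 1 = (-12339 - 334) + 1 = -12673 + 1 = -12672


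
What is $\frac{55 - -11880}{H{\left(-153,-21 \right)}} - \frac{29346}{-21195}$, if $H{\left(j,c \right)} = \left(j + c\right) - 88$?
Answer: $- \frac{81757891}{1851030} \approx -44.169$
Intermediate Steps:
$H{\left(j,c \right)} = -88 + c + j$ ($H{\left(j,c \right)} = \left(c + j\right) - 88 = -88 + c + j$)
$\frac{55 - -11880}{H{\left(-153,-21 \right)}} - \frac{29346}{-21195} = \frac{55 - -11880}{-88 - 21 - 153} - \frac{29346}{-21195} = \frac{55 + 11880}{-262} - - \frac{9782}{7065} = 11935 \left(- \frac{1}{262}\right) + \frac{9782}{7065} = - \frac{11935}{262} + \frac{9782}{7065} = - \frac{81757891}{1851030}$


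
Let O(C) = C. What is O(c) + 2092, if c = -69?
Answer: 2023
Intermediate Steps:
O(c) + 2092 = -69 + 2092 = 2023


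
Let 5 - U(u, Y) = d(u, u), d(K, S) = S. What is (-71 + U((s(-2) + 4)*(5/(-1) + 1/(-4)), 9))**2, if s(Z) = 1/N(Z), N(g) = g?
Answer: 145161/64 ≈ 2268.1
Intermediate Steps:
s(Z) = 1/Z
U(u, Y) = 5 - u
(-71 + U((s(-2) + 4)*(5/(-1) + 1/(-4)), 9))**2 = (-71 + (5 - (1/(-2) + 4)*(5/(-1) + 1/(-4))))**2 = (-71 + (5 - (-1/2 + 4)*(5*(-1) + 1*(-1/4))))**2 = (-71 + (5 - 7*(-5 - 1/4)/2))**2 = (-71 + (5 - 7*(-21)/(2*4)))**2 = (-71 + (5 - 1*(-147/8)))**2 = (-71 + (5 + 147/8))**2 = (-71 + 187/8)**2 = (-381/8)**2 = 145161/64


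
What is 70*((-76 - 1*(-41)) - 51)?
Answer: -6020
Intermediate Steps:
70*((-76 - 1*(-41)) - 51) = 70*((-76 + 41) - 51) = 70*(-35 - 51) = 70*(-86) = -6020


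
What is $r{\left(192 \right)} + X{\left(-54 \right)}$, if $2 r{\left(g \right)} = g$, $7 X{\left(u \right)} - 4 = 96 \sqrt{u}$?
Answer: $\frac{676}{7} + \frac{288 i \sqrt{6}}{7} \approx 96.571 + 100.78 i$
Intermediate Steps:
$X{\left(u \right)} = \frac{4}{7} + \frac{96 \sqrt{u}}{7}$
$r{\left(g \right)} = \frac{g}{2}$
$r{\left(192 \right)} + X{\left(-54 \right)} = \frac{1}{2} \cdot 192 + \left(\frac{4}{7} + \frac{96 \sqrt{-54}}{7}\right) = 96 + \left(\frac{4}{7} + \frac{96 \cdot 3 i \sqrt{6}}{7}\right) = 96 + \left(\frac{4}{7} + \frac{288 i \sqrt{6}}{7}\right) = \frac{676}{7} + \frac{288 i \sqrt{6}}{7}$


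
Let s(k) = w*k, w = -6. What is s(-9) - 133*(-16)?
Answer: 2182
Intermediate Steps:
s(k) = -6*k
s(-9) - 133*(-16) = -6*(-9) - 133*(-16) = 54 + 2128 = 2182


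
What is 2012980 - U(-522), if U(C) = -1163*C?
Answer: 1405894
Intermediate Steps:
2012980 - U(-522) = 2012980 - (-1163)*(-522) = 2012980 - 1*607086 = 2012980 - 607086 = 1405894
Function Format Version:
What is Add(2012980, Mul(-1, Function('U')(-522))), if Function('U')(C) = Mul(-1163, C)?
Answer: 1405894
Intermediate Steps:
Add(2012980, Mul(-1, Function('U')(-522))) = Add(2012980, Mul(-1, Mul(-1163, -522))) = Add(2012980, Mul(-1, 607086)) = Add(2012980, -607086) = 1405894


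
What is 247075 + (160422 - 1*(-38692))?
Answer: 446189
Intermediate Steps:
247075 + (160422 - 1*(-38692)) = 247075 + (160422 + 38692) = 247075 + 199114 = 446189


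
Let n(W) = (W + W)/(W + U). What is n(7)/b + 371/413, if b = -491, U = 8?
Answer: 389519/434535 ≈ 0.89640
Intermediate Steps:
n(W) = 2*W/(8 + W) (n(W) = (W + W)/(W + 8) = (2*W)/(8 + W) = 2*W/(8 + W))
n(7)/b + 371/413 = (2*7/(8 + 7))/(-491) + 371/413 = (2*7/15)*(-1/491) + 371*(1/413) = (2*7*(1/15))*(-1/491) + 53/59 = (14/15)*(-1/491) + 53/59 = -14/7365 + 53/59 = 389519/434535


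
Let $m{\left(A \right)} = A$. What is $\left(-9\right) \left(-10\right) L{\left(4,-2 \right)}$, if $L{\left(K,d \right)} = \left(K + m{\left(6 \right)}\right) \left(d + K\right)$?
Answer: $1800$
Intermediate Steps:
$L{\left(K,d \right)} = \left(6 + K\right) \left(K + d\right)$ ($L{\left(K,d \right)} = \left(K + 6\right) \left(d + K\right) = \left(6 + K\right) \left(K + d\right)$)
$\left(-9\right) \left(-10\right) L{\left(4,-2 \right)} = \left(-9\right) \left(-10\right) \left(4^{2} + 6 \cdot 4 + 6 \left(-2\right) + 4 \left(-2\right)\right) = 90 \left(16 + 24 - 12 - 8\right) = 90 \cdot 20 = 1800$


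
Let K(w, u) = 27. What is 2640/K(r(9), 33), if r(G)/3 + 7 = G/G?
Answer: 880/9 ≈ 97.778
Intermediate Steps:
r(G) = -18 (r(G) = -21 + 3*(G/G) = -21 + 3*1 = -21 + 3 = -18)
2640/K(r(9), 33) = 2640/27 = 2640*(1/27) = 880/9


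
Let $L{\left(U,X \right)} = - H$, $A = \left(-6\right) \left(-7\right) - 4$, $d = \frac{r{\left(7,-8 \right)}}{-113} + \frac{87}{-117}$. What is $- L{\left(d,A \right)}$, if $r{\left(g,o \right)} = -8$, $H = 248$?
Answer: $248$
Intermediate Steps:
$d = - \frac{2965}{4407}$ ($d = - \frac{8}{-113} + \frac{87}{-117} = \left(-8\right) \left(- \frac{1}{113}\right) + 87 \left(- \frac{1}{117}\right) = \frac{8}{113} - \frac{29}{39} = - \frac{2965}{4407} \approx -0.67279$)
$A = 38$ ($A = 42 - 4 = 38$)
$L{\left(U,X \right)} = -248$ ($L{\left(U,X \right)} = \left(-1\right) 248 = -248$)
$- L{\left(d,A \right)} = \left(-1\right) \left(-248\right) = 248$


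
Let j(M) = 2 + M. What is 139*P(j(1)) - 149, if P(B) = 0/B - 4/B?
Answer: -1003/3 ≈ -334.33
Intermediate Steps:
P(B) = -4/B (P(B) = 0 - 4/B = -4/B)
139*P(j(1)) - 149 = 139*(-4/(2 + 1)) - 149 = 139*(-4/3) - 149 = -556/3 - 149 = -1003/3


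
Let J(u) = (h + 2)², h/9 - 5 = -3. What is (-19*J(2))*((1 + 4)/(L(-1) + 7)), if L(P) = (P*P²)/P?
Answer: -4750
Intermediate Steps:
h = 18 (h = 45 + 9*(-3) = 45 - 27 = 18)
L(P) = P² (L(P) = P³/P = P²)
J(u) = 400 (J(u) = (18 + 2)² = 20² = 400)
(-19*J(2))*((1 + 4)/(L(-1) + 7)) = (-19*400)*((1 + 4)/((-1)² + 7)) = -38000/(1 + 7) = -38000/8 = -7600*5/8 = -4750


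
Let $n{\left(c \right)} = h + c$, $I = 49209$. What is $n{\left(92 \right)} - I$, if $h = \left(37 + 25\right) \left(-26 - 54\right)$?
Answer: $-54077$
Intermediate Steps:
$h = -4960$ ($h = 62 \left(-80\right) = -4960$)
$n{\left(c \right)} = -4960 + c$
$n{\left(92 \right)} - I = \left(-4960 + 92\right) - 49209 = -4868 - 49209 = -54077$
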